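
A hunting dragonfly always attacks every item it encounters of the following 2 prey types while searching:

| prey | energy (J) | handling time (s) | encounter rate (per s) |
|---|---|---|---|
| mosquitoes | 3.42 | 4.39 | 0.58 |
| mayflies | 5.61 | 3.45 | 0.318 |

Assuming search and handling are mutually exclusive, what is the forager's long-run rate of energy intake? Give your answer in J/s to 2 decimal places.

0.81 J/s

R = Σλ_iE_i / (1 + Σλ_ih_i)
Numerator: 0.58×3.42 + 0.318×5.61 = 3.768
Denominator: 1 + 0.58×4.39 + 0.318×3.45 = 4.643
R = 3.768/4.643 = 0.8114 J/s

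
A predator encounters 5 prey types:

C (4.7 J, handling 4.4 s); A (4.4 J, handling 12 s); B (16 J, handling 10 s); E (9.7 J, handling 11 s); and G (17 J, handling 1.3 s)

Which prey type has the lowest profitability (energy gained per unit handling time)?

A

In descending order of E/h:
G: 17/1.3 = 13.1 J/s
B: 16/10 = 1.6 J/s
C: 4.7/4.4 = 1.07 J/s
E: 9.7/11 = 0.882 J/s
A: 4.4/12 = 0.367 J/s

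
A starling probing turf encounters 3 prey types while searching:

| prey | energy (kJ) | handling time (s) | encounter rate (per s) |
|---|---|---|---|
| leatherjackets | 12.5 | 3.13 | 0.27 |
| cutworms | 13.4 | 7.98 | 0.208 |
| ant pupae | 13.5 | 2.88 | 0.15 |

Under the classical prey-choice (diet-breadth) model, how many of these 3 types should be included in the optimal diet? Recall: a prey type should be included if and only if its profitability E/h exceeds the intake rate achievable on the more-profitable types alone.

E/h in descending order: ant pupae 4.69, leatherjackets 3.99, cutworms 1.68 kJ/s. The optimal diet is the largest prefix of this list for which every included type satisfies E_i/h_i > R on the types above it.
Rate on top 1: 1.414. leatherjackets: 3.99 > 1.414 → include.
Rate on top 2: 2.371. cutworms: 1.68 < 2.371 → exclude; stop.
Optimal diet: ant pupae, leatherjackets — 2 of 3 types.

2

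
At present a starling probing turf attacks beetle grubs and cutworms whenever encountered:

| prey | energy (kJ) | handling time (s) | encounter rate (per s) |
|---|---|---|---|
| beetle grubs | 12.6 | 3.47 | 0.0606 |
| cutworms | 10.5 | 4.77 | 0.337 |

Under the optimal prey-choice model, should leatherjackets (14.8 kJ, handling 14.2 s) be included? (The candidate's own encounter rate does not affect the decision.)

On beetle grubs and cutworms alone, R = ΣλE/(1+Σλh) = 4.302/2.818 = 1.527 kJ/s.
leatherjackets: E/h = 14.8/14.2 = 1.042 kJ/s.
Since 1.042 < R, time spent handling leatherjackets is better spent searching.

No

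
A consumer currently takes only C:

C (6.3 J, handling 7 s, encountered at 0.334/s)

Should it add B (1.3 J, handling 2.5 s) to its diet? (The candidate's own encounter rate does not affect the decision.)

On C alone, R = ΣλE/(1+Σλh) = 2.104/3.338 = 0.6304 J/s.
B: E/h = 1.3/2.5 = 0.52 J/s.
Since 0.52 < R, time spent handling B is better spent searching.

No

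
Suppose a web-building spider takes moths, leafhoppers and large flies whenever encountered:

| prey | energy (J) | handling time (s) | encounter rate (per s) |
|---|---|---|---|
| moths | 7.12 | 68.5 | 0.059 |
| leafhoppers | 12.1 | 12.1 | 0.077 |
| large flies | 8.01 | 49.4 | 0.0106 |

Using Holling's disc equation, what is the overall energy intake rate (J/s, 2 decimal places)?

R = (0.059×7.12 + 0.077×12.1 + 0.0106×8.01) / (1 + 0.059×68.5 + 0.077×12.1 + 0.0106×49.4) = 1.437/6.497 = 0.2211 J/s.

0.22 J/s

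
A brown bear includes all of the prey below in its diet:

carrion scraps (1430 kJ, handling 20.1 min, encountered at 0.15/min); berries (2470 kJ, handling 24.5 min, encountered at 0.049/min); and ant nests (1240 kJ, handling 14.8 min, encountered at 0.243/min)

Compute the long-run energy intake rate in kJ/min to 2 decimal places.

R = Σλ_iE_i / (1 + Σλ_ih_i)
Numerator: 0.15×1430 + 0.049×2470 + 0.243×1240 = 636.9
Denominator: 1 + 0.15×20.1 + 0.049×24.5 + 0.243×14.8 = 8.812
R = 636.9/8.812 = 72.27 kJ/min

72.27 kJ/min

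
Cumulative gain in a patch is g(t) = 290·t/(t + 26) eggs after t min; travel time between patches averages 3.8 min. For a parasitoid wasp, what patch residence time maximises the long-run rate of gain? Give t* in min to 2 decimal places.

Optimal t* satisfies g'(t*) = g(t*)/(T + t*).
g'(t) = 290·26/(t + 26)². Setting 290·26/(t+26)² = 290t/[(t+26)(3.8+t)] gives 26(3.8+t) = t(t+26), so t² = 26×3.8 = 98.8.
t* = √98.8 = 9.94 min.

9.94 min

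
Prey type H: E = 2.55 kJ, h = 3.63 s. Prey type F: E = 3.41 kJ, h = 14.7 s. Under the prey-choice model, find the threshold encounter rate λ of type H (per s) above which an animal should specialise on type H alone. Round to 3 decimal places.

The zero-one rule: include type F iff E₂/h₂ > λE₁/(1+λh₁). Equality gives the switch point.
λE₁h₂ = E₂ + λE₂h₁ ⇒ λ = E₂/(E₁h₂ − E₂h₁) = 3.41/(37.48 − 12.38) = 0.1358 per s.

0.136 per s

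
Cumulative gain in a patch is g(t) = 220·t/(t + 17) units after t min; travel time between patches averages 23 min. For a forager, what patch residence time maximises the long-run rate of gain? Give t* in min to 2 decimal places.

By the marginal value theorem, leave when the instantaneous gain rate g'(t) equals the habitat-wide average g(t)/(T + t).
g'(t) = 220·17/(t + 17)². Setting 220·17/(t+17)² = 220t/[(t+17)(23+t)] gives 17(23+t) = t(t+17), so t² = 17×23 = 391.
t* = √391 = 19.77 min.

19.77 min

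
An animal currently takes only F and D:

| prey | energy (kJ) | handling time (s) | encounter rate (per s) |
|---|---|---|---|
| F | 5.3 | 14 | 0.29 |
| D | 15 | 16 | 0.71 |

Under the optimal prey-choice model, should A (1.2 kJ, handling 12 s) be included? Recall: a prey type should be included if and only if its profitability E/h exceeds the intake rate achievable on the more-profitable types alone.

No

Intake rate on the current diet: R = (0.29×5.3 + 0.71×15) / (1 + 0.29×14 + 0.71×16) = 12.19/16.42 = 0.7422 kJ/s.
Profitability of A: 1.2/12 = 0.1 kJ/s.
Since 0.1 < R, time spent handling A is better spent searching.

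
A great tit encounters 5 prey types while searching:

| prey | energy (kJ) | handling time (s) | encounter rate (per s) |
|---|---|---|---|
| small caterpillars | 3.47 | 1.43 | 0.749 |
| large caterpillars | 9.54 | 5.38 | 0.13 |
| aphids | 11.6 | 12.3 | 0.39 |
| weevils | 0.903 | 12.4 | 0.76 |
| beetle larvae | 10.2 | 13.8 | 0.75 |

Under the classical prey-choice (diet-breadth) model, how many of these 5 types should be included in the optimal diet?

2

Rank by E/h (kJ/s): small caterpillars 2.43, large caterpillars 1.77, aphids 0.943, beetle larvae 0.739, weevils 0.0728. Include each in turn until the next type's E/h falls below the running intake rate.
Rate on top 1: 1.255. large caterpillars: 1.77 > 1.255 → include.
Rate on top 2: 1.386. aphids: 0.943 < 1.386 → exclude; stop.
Optimal diet: small caterpillars, large caterpillars — 2 of 5 types.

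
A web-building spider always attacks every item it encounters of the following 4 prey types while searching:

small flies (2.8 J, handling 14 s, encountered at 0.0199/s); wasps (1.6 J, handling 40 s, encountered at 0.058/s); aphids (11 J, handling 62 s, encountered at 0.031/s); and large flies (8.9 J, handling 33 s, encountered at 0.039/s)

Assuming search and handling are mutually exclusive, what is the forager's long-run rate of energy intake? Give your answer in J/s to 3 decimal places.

R = (0.0199×2.8 + 0.058×1.6 + 0.031×11 + 0.039×8.9) / (1 + 0.0199×14 + 0.058×40 + 0.031×62 + 0.039×33) = 0.8366/6.808 = 0.1229 J/s.

0.123 J/s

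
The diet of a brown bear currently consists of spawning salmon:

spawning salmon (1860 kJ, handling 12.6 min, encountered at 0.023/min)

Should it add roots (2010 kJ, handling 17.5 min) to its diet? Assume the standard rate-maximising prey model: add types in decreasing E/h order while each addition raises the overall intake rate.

Yes

Intake rate on the current diet: R = (0.023×1860) / (1 + 0.023×12.6) = 42.78/1.29 = 33.17 kJ/min.
roots: E/h = 2010/17.5 = 114.9 kJ/min.
Since 114.9 > R, including roots increases the long-run rate.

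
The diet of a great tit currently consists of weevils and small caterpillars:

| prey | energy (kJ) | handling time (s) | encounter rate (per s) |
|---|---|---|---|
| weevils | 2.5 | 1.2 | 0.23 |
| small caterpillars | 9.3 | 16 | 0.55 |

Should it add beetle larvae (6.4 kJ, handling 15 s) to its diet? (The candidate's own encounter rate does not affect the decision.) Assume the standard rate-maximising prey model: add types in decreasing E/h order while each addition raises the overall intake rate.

On weevils and small caterpillars alone, R = ΣλE/(1+Σλh) = 5.69/10.08 = 0.5647 kJ/s.
beetle larvae: E/h = 6.4/15 = 0.4267 kJ/s.
0.4267 < 0.5647, so adding beetle larvae would lower the average — exclude it.

No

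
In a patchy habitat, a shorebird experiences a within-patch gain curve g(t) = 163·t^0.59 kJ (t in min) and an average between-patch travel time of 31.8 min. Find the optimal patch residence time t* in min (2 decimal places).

45.76 min

By the marginal value theorem, leave when the instantaneous gain rate g'(t) equals the habitat-wide average g(t)/(T + t).
g'(t) = 0.59·163·t^-0.41. Setting 0.59·163·t^-0.41 = 163·t^0.59/(31.8+t) gives 0.59(31.8+t) = t, so 0.41·t = 0.59×31.8.
t* = 0.59×31.8/0.41 = 45.76 min.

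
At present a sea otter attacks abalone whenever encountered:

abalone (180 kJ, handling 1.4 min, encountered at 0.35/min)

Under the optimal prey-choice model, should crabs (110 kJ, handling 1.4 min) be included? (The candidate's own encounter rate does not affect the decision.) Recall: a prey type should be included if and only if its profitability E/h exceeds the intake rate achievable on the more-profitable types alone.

Yes

Intake rate on the current diet: R = (0.35×180) / (1 + 0.35×1.4) = 63/1.49 = 42.28 kJ/min.
Profitability of crabs: 110/1.4 = 78.57 kJ/min.
Since 78.57 > R, including crabs increases the long-run rate.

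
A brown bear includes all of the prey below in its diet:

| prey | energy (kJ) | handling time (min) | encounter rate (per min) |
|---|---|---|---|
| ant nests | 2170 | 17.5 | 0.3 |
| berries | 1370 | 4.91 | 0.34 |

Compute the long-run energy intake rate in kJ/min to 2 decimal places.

R = Σλ_iE_i / (1 + Σλ_ih_i)
Numerator: 0.3×2170 + 0.34×1370 = 1117
Denominator: 1 + 0.3×17.5 + 0.34×4.91 = 7.919
R = 1117/7.919 = 141 kJ/min

141.02 kJ/min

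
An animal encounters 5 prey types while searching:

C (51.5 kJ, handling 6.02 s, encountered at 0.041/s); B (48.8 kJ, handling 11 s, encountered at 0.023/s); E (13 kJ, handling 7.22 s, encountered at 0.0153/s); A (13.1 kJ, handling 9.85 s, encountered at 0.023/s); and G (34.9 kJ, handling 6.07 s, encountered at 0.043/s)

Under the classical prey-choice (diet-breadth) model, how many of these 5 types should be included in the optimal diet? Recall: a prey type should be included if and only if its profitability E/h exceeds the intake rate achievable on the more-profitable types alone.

E/h in descending order: C 8.55, G 5.75, B 4.44, E 1.8, A 1.33 kJ/s. The optimal diet is the largest prefix of this list for which every included type satisfies E_i/h_i > R on the types above it.
Rate on top 1: 1.694. G: 5.75 > 1.694 → include.
Rate on top 2: 2.396. B: 4.44 > 2.396 → include.
Rate on top 3: 2.689. E: 1.8 < 2.689 → exclude; stop.
Optimal diet: C, G, B — 3 of 5 types.

3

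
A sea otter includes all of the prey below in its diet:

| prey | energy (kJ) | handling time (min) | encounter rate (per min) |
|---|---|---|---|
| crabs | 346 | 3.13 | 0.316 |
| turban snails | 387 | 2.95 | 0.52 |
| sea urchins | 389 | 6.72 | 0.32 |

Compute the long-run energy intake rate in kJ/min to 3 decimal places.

76.682 kJ/min

R = Σλ_iE_i / (1 + Σλ_ih_i)
Numerator: 0.316×346 + 0.52×387 + 0.32×389 = 435.1
Denominator: 1 + 0.316×3.13 + 0.52×2.95 + 0.32×6.72 = 5.673
R = 435.1/5.673 = 76.68 kJ/min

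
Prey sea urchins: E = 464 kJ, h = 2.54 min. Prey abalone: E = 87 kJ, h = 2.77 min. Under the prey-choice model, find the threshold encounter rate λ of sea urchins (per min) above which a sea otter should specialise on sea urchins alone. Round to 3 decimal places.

At the threshold, the rate on sea urchins alone equals the profitability of abalone: λ·464/(1 + λ·2.54) = 87/2.77 = 31.41.
Rearranging, λ(464 − 31.41×2.54) = 31.41, so λ = 31.41/384.2 = 0.08174 per min.

0.082 per min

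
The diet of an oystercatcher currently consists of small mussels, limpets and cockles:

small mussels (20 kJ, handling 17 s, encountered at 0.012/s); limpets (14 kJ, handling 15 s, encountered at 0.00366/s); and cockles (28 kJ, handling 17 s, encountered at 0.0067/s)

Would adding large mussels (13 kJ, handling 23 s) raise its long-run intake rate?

Yes

Current rate: (0.012×20 + 0.00366×14 + 0.0067×28)/(1 + 0.012×17 + 0.00366×15 + 0.0067×17) = 0.3488 kJ/s.
Profitability of large mussels: 13/23 = 0.5652 kJ/s.
0.5652 > 0.3488, so adding large mussels raises the average — include it.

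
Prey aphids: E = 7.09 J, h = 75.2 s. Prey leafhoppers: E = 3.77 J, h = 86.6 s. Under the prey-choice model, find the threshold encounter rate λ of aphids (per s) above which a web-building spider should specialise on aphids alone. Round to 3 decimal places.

Drop leafhoppers once their profitability E₂/h₂ falls below the rate achievable on aphids alone: E₂/h₂ = λE₁/(1 + λh₁).
Solve for λ: λE₁h₂ = E₂(1 + λh₁) → λ(E₁h₂ − E₂h₁) = E₂ → λ = E₂/(E₁h₂ − E₂h₁).
λ = 3.77/(7.09×86.6 − 3.77×75.2) = 3.77/330.5 = 0.01141 per s.

0.011 per s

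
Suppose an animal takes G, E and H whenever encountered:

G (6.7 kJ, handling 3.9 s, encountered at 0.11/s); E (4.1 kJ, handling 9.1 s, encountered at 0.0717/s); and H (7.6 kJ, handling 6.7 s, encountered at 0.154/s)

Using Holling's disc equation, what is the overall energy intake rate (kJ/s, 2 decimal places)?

0.71 kJ/s

R = Σλ_iE_i / (1 + Σλ_ih_i)
Numerator: 0.11×6.7 + 0.0717×4.1 + 0.154×7.6 = 2.201
Denominator: 1 + 0.11×3.9 + 0.0717×9.1 + 0.154×6.7 = 3.113
R = 2.201/3.113 = 0.7071 kJ/s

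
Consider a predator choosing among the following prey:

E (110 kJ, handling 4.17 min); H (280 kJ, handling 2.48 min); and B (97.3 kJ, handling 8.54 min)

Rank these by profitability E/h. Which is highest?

H

Profitability E/h (kJ/min): E = 110/4.17 = 26.4, H = 280/2.48 = 113, B = 97.3/8.54 = 11.4.
Ranked: H > E > B.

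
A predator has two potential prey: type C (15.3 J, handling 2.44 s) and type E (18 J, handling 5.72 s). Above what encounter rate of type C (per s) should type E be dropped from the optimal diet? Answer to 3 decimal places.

0.413 per s

The zero-one rule: include type E iff E₂/h₂ > λE₁/(1+λh₁). Equality gives the switch point.
λE₁h₂ = E₂ + λE₂h₁ ⇒ λ = E₂/(E₁h₂ − E₂h₁) = 18/(87.52 − 43.92) = 0.4129 per s.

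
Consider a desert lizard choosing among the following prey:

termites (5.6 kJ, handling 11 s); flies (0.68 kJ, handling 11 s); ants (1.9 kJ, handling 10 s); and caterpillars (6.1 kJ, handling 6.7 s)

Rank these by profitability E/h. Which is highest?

In descending order of E/h:
caterpillars: 6.1/6.7 = 0.91 kJ/s
termites: 5.6/11 = 0.509 kJ/s
ants: 1.9/10 = 0.19 kJ/s
flies: 0.68/11 = 0.0618 kJ/s

caterpillars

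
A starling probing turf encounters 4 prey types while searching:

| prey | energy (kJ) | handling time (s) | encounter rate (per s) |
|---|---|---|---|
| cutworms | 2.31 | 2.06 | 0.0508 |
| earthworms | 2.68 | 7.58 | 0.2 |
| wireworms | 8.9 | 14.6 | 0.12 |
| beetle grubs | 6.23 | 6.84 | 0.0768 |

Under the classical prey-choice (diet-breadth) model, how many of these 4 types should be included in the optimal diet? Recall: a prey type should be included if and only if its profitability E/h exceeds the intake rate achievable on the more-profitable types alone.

E/h in descending order: cutworms 1.12, beetle grubs 0.911, wireworms 0.61, earthworms 0.354 kJ/s. The optimal diet is the largest prefix of this list for which every included type satisfies E_i/h_i > R on the types above it.
Rate on top 1: 0.1062. beetle grubs: 0.911 > 0.1062 → include.
Rate on top 2: 0.3655. wireworms: 0.61 > 0.3655 → include.
Rate on top 3: 0.492. earthworms: 0.354 < 0.492 → exclude; stop.
Optimal diet: cutworms, beetle grubs, wireworms — 3 of 4 types.

3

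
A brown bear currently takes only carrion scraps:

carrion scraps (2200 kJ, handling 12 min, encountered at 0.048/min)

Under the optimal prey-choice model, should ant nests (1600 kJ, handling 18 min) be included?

On carrion scraps alone, R = ΣλE/(1+Σλh) = 105.6/1.576 = 67.01 kJ/min.
Profitability of ant nests: 1600/18 = 88.89 kJ/min.
Since 88.89 > R, including ant nests increases the long-run rate.

Yes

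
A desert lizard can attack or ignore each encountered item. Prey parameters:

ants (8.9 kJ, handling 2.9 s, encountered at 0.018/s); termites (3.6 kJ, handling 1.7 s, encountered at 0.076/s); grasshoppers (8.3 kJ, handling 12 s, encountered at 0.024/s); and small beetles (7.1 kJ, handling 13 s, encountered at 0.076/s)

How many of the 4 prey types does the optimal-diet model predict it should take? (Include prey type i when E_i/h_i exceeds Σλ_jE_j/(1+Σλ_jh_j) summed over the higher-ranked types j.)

E/h in descending order: ants 3.07, termites 2.12, grasshoppers 0.692, small beetles 0.546 kJ/s. The optimal diet is the largest prefix of this list for which every included type satisfies E_i/h_i > R on the types above it.
Rate on top 1: 0.1523. termites: 2.12 > 0.1523 → include.
Rate on top 2: 0.3672. grasshoppers: 0.692 > 0.3672 → include.
Rate on top 3: 0.4308. small beetles: 0.546 > 0.4308 → include.
Optimal diet: ants, termites, grasshoppers, small beetles — 4 of 4 types.

4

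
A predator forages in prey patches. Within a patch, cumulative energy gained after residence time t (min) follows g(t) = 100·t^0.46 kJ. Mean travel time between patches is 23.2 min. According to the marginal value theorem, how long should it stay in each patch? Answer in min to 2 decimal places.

Maximise g(t)/(T+t): set derivative to zero → g'(t)(T+t) = g(t).
g'(t) = 0.46·100·t^-0.54. Setting 0.46·100·t^-0.54 = 100·t^0.46/(23.2+t) gives 0.46(23.2+t) = t, so 0.54·t = 0.46×23.2.
t* = 0.46×23.2/0.54 = 19.76 min.

19.76 min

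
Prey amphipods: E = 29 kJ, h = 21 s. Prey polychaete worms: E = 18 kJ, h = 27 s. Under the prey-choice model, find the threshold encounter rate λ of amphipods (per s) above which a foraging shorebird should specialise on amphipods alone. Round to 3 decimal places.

0.044 per s

At the threshold, the rate on amphipods alone equals the profitability of polychaete worms: λ·29/(1 + λ·21) = 18/27 = 0.6667.
Rearranging, λ(29 − 0.6667×21) = 0.6667, so λ = 0.6667/15 = 0.04444 per s.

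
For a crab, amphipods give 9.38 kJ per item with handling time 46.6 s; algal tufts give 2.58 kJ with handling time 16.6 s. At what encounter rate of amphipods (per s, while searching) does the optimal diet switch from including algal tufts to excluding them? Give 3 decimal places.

0.073 per s

The zero-one rule: include algal tufts iff E₂/h₂ > λE₁/(1+λh₁). Equality gives the switch point.
λE₁h₂ = E₂ + λE₂h₁ ⇒ λ = E₂/(E₁h₂ − E₂h₁) = 2.58/(155.7 − 120.2) = 0.07272 per s.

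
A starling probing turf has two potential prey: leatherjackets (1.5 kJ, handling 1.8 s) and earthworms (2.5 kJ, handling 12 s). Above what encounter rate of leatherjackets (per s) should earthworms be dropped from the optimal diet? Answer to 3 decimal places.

0.185 per s

At the threshold, the rate on leatherjackets alone equals the profitability of earthworms: λ·1.5/(1 + λ·1.8) = 2.5/12 = 0.2083.
Rearranging, λ(1.5 − 0.2083×1.8) = 0.2083, so λ = 0.2083/1.125 = 0.1852 per s.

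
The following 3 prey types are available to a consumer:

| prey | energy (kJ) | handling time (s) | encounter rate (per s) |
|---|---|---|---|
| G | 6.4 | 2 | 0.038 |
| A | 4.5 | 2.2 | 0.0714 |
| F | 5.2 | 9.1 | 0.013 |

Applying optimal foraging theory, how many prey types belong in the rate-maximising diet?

3

E/h in descending order: G 3.2, A 2.05, F 0.571 kJ/s. The optimal diet is the largest prefix of this list for which every included type satisfies E_i/h_i > R on the types above it.
Rate on top 1: 0.226. A: 2.05 > 0.226 → include.
Rate on top 2: 0.4578. F: 0.571 > 0.4578 → include.
Optimal diet: G, A, F — 3 of 3 types.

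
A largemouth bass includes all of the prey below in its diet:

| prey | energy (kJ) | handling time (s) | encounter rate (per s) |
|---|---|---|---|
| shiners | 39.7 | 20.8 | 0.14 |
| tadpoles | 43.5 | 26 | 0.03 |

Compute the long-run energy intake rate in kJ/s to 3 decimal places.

Energy encountered per unit search time: 0.14×39.7 + 0.03×43.5 = 6.863 kJ/s.
Handling time per unit search time: 0.14×20.8 + 0.03×26 = 3.692.
Rate = 6.863/(1 + 3.692) = 1.463 kJ/s.

1.463 kJ/s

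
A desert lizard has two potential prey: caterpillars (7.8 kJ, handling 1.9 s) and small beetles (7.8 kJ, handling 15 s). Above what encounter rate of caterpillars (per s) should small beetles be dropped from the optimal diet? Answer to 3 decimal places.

At the threshold, the rate on caterpillars alone equals the profitability of small beetles: λ·7.8/(1 + λ·1.9) = 7.8/15 = 0.52.
Rearranging, λ(7.8 − 0.52×1.9) = 0.52, so λ = 0.52/6.812 = 0.07634 per s.

0.076 per s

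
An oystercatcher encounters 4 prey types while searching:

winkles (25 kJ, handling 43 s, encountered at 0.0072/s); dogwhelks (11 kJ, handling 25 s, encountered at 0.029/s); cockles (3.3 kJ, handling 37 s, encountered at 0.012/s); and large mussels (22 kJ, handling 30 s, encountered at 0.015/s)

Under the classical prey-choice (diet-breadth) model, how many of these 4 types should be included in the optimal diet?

3

Profitabilities (E/h, kJ/s): large mussels 0.733, winkles 0.581, dogwhelks 0.44, cockles 0.0892. Add prey in this order while the next type's profitability exceeds the intake rate on those already taken.
Rate on top 1: 0.2276. winkles: 0.581 > 0.2276 → include.
Rate on top 2: 0.2898. dogwhelks: 0.44 > 0.2898 → include.
Rate on top 3: 0.3337. cockles: 0.0892 < 0.3337 → exclude; stop.
Optimal diet: large mussels, winkles, dogwhelks — 3 of 4 types.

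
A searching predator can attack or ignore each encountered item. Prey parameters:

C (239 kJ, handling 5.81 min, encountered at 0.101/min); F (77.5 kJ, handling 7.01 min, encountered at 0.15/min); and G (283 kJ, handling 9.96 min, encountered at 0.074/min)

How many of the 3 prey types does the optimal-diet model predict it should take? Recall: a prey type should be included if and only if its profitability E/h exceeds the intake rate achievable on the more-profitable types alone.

E/h in descending order: C 41.1, G 28.4, F 11.1 kJ/min. The optimal diet is the largest prefix of this list for which every included type satisfies E_i/h_i > R on the types above it.
Rate on top 1: 15.21. G: 28.4 > 15.21 → include.
Rate on top 2: 19.4. F: 11.1 < 19.4 → exclude; stop.
Optimal diet: C, G — 2 of 3 types.

2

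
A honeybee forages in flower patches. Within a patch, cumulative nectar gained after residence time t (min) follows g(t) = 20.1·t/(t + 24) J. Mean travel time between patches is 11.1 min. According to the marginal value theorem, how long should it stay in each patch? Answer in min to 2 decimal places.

16.32 min

Optimal t* satisfies g'(t*) = g(t*)/(T + t*).
g'(t) = 20.1·24/(t + 24)². Setting 20.1·24/(t+24)² = 20.1t/[(t+24)(11.1+t)] gives 24(11.1+t) = t(t+24), so t² = 24×11.1 = 266.4.
t* = √266.4 = 16.32 min.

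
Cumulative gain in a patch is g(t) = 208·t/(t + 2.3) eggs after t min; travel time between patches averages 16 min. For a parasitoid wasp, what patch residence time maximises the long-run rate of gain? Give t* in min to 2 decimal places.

Maximise g(t)/(T+t): set derivative to zero → g'(t)(T+t) = g(t).
g'(t) = 208·2.3/(t + 2.3)². Setting 208·2.3/(t+2.3)² = 208t/[(t+2.3)(16+t)] gives 2.3(16+t) = t(t+2.3), so t² = 2.3×16 = 36.8.
t* = √36.8 = 6.066 min.

6.07 min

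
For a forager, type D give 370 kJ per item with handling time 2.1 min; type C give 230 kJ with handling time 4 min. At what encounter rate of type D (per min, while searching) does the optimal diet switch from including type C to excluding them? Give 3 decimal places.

0.231 per min

The zero-one rule: include type C iff E₂/h₂ > λE₁/(1+λh₁). Equality gives the switch point.
λE₁h₂ = E₂ + λE₂h₁ ⇒ λ = E₂/(E₁h₂ − E₂h₁) = 230/(1480 − 483) = 0.2307 per min.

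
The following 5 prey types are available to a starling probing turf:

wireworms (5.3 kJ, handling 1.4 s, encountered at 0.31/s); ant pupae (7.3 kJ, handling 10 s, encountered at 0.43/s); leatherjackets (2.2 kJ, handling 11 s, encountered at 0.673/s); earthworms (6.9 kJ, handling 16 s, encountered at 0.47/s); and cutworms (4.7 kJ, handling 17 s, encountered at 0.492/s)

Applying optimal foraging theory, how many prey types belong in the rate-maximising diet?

1

Rank by E/h (kJ/s): wireworms 3.79, ant pupae 0.73, earthworms 0.431, cutworms 0.276, leatherjackets 0.2. Include each in turn until the next type's E/h falls below the running intake rate.
Rate on top 1: 1.146. ant pupae: 0.73 < 1.146 → exclude; stop.
Optimal diet: wireworms — 1 of 5 types.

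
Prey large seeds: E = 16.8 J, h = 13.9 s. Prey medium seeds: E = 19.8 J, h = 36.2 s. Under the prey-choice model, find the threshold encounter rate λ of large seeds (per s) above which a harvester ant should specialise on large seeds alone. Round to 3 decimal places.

The zero-one rule: include medium seeds iff E₂/h₂ > λE₁/(1+λh₁). Equality gives the switch point.
λE₁h₂ = E₂ + λE₂h₁ ⇒ λ = E₂/(E₁h₂ − E₂h₁) = 19.8/(608.2 − 275.2) = 0.05947 per s.

0.059 per s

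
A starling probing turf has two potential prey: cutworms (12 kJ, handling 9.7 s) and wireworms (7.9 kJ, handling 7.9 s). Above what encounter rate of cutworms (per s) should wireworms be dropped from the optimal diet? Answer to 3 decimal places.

Drop wireworms once their profitability E₂/h₂ falls below the rate achievable on cutworms alone: E₂/h₂ = λE₁/(1 + λh₁).
Solve for λ: λE₁h₂ = E₂(1 + λh₁) → λ(E₁h₂ − E₂h₁) = E₂ → λ = E₂/(E₁h₂ − E₂h₁).
λ = 7.9/(12×7.9 − 7.9×9.7) = 7.9/18.17 = 0.4348 per s.

0.435 per s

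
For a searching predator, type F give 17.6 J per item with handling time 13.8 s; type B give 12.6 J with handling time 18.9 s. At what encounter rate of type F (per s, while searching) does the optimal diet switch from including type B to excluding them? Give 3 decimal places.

Drop type B once their profitability E₂/h₂ falls below the rate achievable on type F alone: E₂/h₂ = λE₁/(1 + λh₁).
Solve for λ: λE₁h₂ = E₂(1 + λh₁) → λ(E₁h₂ − E₂h₁) = E₂ → λ = E₂/(E₁h₂ − E₂h₁).
λ = 12.6/(17.6×18.9 − 12.6×13.8) = 12.6/158.8 = 0.07937 per s.

0.079 per s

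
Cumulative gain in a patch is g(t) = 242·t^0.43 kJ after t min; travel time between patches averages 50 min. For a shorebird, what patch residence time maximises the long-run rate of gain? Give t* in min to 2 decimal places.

Maximise g(t)/(T+t): set derivative to zero → g'(t)(T+t) = g(t).
g'(t) = 0.43·242·t^-0.57. Setting 0.43·242·t^-0.57 = 242·t^0.43/(50+t) gives 0.43(50+t) = t, so 0.57·t = 0.43×50.
t* = 0.43×50/0.57 = 37.72 min.

37.72 min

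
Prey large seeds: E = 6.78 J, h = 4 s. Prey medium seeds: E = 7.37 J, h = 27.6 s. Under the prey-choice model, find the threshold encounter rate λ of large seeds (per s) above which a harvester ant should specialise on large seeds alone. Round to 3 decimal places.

The zero-one rule: include medium seeds iff E₂/h₂ > λE₁/(1+λh₁). Equality gives the switch point.
λE₁h₂ = E₂ + λE₂h₁ ⇒ λ = E₂/(E₁h₂ − E₂h₁) = 7.37/(187.1 − 29.48) = 0.04675 per s.

0.047 per s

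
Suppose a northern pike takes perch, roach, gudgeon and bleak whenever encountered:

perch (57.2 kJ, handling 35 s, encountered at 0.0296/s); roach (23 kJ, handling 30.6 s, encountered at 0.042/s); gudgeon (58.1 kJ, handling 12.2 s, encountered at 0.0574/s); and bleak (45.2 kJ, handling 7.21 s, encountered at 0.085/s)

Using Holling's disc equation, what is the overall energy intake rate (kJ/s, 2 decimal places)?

Energy encountered per unit search time: 0.0296×57.2 + 0.042×23 + 0.0574×58.1 + 0.085×45.2 = 9.836 kJ/s.
Handling time per unit search time: 0.0296×35 + 0.042×30.6 + 0.0574×12.2 + 0.085×7.21 = 3.634.
Rate = 9.836/(1 + 3.634) = 2.122 kJ/s.

2.12 kJ/s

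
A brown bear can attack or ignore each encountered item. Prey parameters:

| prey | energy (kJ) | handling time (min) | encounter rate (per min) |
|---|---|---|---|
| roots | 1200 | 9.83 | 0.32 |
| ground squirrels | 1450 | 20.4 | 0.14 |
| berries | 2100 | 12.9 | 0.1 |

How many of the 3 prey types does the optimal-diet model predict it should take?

2

Profitabilities (E/h, kJ/min): berries 163, roots 122, ground squirrels 71.1. Add prey in this order while the next type's profitability exceeds the intake rate on those already taken.
Rate on top 1: 91.7. roots: 122 > 91.7 → include.
Rate on top 2: 109.3. ground squirrels: 71.1 < 109.3 → exclude; stop.
Optimal diet: berries, roots — 2 of 3 types.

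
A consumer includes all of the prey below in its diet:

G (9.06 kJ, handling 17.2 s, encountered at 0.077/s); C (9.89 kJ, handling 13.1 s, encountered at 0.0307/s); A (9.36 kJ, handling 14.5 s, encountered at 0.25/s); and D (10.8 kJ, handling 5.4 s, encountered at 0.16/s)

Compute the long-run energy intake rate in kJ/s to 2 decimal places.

0.70 kJ/s

R = Σλ_iE_i / (1 + Σλ_ih_i)
Numerator: 0.077×9.06 + 0.0307×9.89 + 0.25×9.36 + 0.16×10.8 = 5.069
Denominator: 1 + 0.077×17.2 + 0.0307×13.1 + 0.25×14.5 + 0.16×5.4 = 7.216
R = 5.069/7.216 = 0.7025 kJ/s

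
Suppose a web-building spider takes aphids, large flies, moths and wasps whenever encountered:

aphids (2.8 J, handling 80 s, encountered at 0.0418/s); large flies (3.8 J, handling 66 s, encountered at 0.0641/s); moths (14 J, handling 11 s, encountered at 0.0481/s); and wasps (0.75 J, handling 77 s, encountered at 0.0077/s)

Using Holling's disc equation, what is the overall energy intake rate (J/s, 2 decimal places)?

R = (0.0418×2.8 + 0.0641×3.8 + 0.0481×14 + 0.0077×0.75) / (1 + 0.0418×80 + 0.0641×66 + 0.0481×11 + 0.0077×77) = 1.04/9.697 = 0.1072 J/s.

0.11 J/s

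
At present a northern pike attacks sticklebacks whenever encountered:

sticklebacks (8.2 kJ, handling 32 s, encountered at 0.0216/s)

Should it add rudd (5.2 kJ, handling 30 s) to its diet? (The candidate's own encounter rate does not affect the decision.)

Current rate: (0.0216×8.2)/(1 + 0.0216×32) = 0.1047 kJ/s.
rudd: E/h = 5.2/30 = 0.1733 kJ/s.
0.1733 > 0.1047, so adding rudd raises the average — include it.

Yes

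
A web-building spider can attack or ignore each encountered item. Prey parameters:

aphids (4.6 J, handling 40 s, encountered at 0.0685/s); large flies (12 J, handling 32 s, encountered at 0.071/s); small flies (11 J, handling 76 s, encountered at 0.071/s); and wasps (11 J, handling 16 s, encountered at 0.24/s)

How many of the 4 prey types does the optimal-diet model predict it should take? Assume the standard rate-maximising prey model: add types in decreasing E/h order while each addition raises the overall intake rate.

1

E/h in descending order: wasps 0.688, large flies 0.375, small flies 0.145, aphids 0.115 J/s. The optimal diet is the largest prefix of this list for which every included type satisfies E_i/h_i > R on the types above it.
Rate on top 1: 0.5455. large flies: 0.375 < 0.5455 → exclude; stop.
Optimal diet: wasps — 1 of 4 types.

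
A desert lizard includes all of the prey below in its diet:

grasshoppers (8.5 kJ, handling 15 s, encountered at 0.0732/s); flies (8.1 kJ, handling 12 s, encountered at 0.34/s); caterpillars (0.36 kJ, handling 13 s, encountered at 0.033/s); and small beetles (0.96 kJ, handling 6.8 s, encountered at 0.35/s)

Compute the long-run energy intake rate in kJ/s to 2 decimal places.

R = (0.0732×8.5 + 0.34×8.1 + 0.033×0.36 + 0.35×0.96) / (1 + 0.0732×15 + 0.34×12 + 0.033×13 + 0.35×6.8) = 3.724/8.987 = 0.4144 kJ/s.

0.41 kJ/s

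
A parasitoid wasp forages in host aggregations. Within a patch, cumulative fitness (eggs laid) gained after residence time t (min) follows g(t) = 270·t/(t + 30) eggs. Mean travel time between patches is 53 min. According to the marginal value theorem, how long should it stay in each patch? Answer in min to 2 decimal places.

39.87 min

Optimal t* satisfies g'(t*) = g(t*)/(T + t*).
g'(t) = 270·30/(t + 30)². Setting 270·30/(t+30)² = 270t/[(t+30)(53+t)] gives 30(53+t) = t(t+30), so t² = 30×53 = 1590.
t* = √1590 = 39.87 min.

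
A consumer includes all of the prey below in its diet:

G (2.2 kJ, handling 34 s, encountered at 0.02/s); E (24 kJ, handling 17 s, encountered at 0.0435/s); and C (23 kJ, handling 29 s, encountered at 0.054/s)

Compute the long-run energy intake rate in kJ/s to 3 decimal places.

0.585 kJ/s

R = (0.02×2.2 + 0.0435×24 + 0.054×23) / (1 + 0.02×34 + 0.0435×17 + 0.054×29) = 2.33/3.986 = 0.5846 kJ/s.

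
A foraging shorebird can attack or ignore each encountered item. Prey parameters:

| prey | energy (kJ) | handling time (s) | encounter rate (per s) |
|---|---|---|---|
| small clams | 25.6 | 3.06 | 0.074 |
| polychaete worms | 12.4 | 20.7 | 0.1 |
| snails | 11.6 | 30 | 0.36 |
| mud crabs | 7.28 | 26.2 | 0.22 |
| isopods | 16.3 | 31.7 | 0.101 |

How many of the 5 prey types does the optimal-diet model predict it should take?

Rank by E/h (kJ/s): small clams 8.37, polychaete worms 0.599, isopods 0.514, snails 0.387, mud crabs 0.278. Include each in turn until the next type's E/h falls below the running intake rate.
Rate on top 1: 1.545. polychaete worms: 0.599 < 1.545 → exclude; stop.
Optimal diet: small clams — 1 of 5 types.

1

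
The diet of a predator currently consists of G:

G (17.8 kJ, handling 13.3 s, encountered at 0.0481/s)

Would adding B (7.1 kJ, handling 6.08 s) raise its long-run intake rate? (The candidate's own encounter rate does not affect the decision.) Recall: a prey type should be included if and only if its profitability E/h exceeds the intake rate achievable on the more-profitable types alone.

Yes

Current rate: (0.0481×17.8)/(1 + 0.0481×13.3) = 0.5221 kJ/s.
B: E/h = 7.1/6.08 = 1.168 kJ/s.
Since 1.168 > R, including B increases the long-run rate.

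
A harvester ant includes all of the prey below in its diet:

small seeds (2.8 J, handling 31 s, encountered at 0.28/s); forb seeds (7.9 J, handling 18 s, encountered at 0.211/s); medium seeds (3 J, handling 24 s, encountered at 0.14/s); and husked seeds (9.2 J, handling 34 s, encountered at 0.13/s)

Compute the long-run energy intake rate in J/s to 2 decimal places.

Energy encountered per unit search time: 0.28×2.8 + 0.211×7.9 + 0.14×3 + 0.13×9.2 = 4.067 J/s.
Handling time per unit search time: 0.28×31 + 0.211×18 + 0.14×24 + 0.13×34 = 20.26.
Rate = 4.067/(1 + 20.26) = 0.1913 J/s.

0.19 J/s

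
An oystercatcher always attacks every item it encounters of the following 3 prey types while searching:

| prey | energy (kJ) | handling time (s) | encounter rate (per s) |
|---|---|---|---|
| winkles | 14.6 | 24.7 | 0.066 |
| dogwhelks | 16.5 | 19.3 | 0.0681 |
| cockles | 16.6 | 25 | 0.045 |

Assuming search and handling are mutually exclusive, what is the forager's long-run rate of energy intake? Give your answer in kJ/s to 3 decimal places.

R = (0.066×14.6 + 0.0681×16.5 + 0.045×16.6) / (1 + 0.066×24.7 + 0.0681×19.3 + 0.045×25) = 2.834/5.07 = 0.5591 kJ/s.

0.559 kJ/s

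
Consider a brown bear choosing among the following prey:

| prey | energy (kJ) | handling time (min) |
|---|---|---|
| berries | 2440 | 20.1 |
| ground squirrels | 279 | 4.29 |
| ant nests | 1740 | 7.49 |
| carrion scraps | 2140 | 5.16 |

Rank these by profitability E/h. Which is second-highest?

ant nests

In descending order of E/h:
carrion scraps: 2140/5.16 = 415 kJ/min
ant nests: 1740/7.49 = 232 kJ/min
berries: 2440/20.1 = 121 kJ/min
ground squirrels: 279/4.29 = 65 kJ/min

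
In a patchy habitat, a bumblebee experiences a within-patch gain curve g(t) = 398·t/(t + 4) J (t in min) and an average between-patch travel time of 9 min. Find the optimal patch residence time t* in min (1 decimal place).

Optimal t* satisfies g'(t*) = g(t*)/(T + t*).
g'(t) = 398·4/(t + 4)². Setting 398·4/(t+4)² = 398t/[(t+4)(9+t)] gives 4(9+t) = t(t+4), so t² = 4×9 = 36.
t* = √36 = 6 min.

6.0 min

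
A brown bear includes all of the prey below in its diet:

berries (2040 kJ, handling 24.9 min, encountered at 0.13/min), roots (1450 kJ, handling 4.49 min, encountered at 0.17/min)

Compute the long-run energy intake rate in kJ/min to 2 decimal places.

R = Σλ_iE_i / (1 + Σλ_ih_i)
Numerator: 0.13×2040 + 0.17×1450 = 511.7
Denominator: 1 + 0.13×24.9 + 0.17×4.49 = 5
R = 511.7/5 = 102.3 kJ/min

102.33 kJ/min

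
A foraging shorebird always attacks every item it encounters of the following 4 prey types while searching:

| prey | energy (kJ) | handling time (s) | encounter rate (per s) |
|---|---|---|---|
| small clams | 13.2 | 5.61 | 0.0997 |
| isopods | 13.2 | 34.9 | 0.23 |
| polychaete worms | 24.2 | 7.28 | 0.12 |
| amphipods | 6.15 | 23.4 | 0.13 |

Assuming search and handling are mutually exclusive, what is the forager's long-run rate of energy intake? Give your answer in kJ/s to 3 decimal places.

0.597 kJ/s

Energy encountered per unit search time: 0.0997×13.2 + 0.23×13.2 + 0.12×24.2 + 0.13×6.15 = 8.056 kJ/s.
Handling time per unit search time: 0.0997×5.61 + 0.23×34.9 + 0.12×7.28 + 0.13×23.4 = 12.5.
Rate = 8.056/(1 + 12.5) = 0.5966 kJ/s.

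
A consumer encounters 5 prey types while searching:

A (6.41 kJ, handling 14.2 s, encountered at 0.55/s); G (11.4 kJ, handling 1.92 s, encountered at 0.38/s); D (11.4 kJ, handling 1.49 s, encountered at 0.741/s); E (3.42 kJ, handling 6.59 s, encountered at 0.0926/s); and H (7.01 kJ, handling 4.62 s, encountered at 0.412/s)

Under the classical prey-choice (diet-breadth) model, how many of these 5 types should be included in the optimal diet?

Profitabilities (E/h, kJ/s): D 7.65, G 5.94, H 1.52, E 0.519, A 0.451. Add prey in this order while the next type's profitability exceeds the intake rate on those already taken.
Rate on top 1: 4.015. G: 5.94 > 4.015 → include.
Rate on top 2: 4.51. H: 1.52 < 4.51 → exclude; stop.
Optimal diet: D, G — 2 of 5 types.

2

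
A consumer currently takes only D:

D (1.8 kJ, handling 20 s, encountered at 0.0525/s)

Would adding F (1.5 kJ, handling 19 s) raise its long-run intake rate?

Yes

On D alone, R = ΣλE/(1+Σλh) = 0.0945/2.05 = 0.0461 kJ/s.
F: E/h = 1.5/19 = 0.07895 kJ/s.
Since 0.07895 > R, including F increases the long-run rate.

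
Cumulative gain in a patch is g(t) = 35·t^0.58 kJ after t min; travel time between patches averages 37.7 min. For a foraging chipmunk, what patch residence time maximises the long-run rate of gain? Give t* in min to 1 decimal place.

52.1 min

By the marginal value theorem, leave when the instantaneous gain rate g'(t) equals the habitat-wide average g(t)/(T + t).
g'(t) = 0.58·35·t^-0.42. Setting 0.58·35·t^-0.42 = 35·t^0.58/(37.7+t) gives 0.58(37.7+t) = t, so 0.42·t = 0.58×37.7.
t* = 0.58×37.7/0.42 = 52.06 min.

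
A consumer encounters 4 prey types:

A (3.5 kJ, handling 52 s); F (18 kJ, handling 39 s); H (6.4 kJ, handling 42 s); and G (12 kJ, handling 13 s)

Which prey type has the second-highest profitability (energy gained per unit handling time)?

F

Profitability E/h (kJ/s): A = 3.5/52 = 0.0673, F = 18/39 = 0.462, H = 6.4/42 = 0.152, G = 12/13 = 0.923.
Ranked: G > F > H > A.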